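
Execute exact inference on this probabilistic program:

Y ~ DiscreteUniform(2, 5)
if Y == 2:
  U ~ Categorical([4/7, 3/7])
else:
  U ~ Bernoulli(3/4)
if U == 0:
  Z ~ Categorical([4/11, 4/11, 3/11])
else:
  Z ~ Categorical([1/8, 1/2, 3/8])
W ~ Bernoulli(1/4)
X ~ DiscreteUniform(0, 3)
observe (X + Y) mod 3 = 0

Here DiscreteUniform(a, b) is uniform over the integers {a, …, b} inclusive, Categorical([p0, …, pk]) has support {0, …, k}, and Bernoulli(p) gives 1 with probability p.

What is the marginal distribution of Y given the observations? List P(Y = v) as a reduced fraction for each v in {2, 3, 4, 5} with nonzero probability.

Enumerate traces; 60 have nonzero weight after conditioning:
  (Y=2, U=0, Z=0, W=0, X=1) weight 3/308
  (Y=2, U=0, Z=0, W=1, X=1) weight 1/308
  (Y=2, U=0, Z=1, W=0, X=1) weight 3/308
  (Y=2, U=0, Z=1, W=1, X=1) weight 1/308
  (Y=2, U=0, Z=2, W=0, X=1) weight 9/1232
  (Y=2, U=0, Z=2, W=1, X=1) weight 3/1232
  (Y=2, U=1, Z=0, W=0, X=1) weight 9/3584
  (Y=2, U=1, Z=0, W=1, X=1) weight 3/3584
  (Y=3, U=0, Z=0, W=0, X=0) weight 3/704
  (Y=4, U=0, Z=0, W=0, X=2) weight 3/704
  … 50 more
Group by Y:
  weight(Y=2) = 1/16
  weight(Y=3) = 1/8
  weight(Y=4) = 1/16
  weight(Y=5) = 1/16
Total weight = 1/16 + 1/8 + 1/16 + 1/16 = 5/16
P(Y=2 | obs) = 1/16 / 5/16 = 1/5
P(Y=3 | obs) = 1/8 / 5/16 = 2/5
P(Y=4 | obs) = 1/16 / 5/16 = 1/5
P(Y=5 | obs) = 1/16 / 5/16 = 1/5

P(Y=2) = 1/5, P(Y=3) = 2/5, P(Y=4) = 1/5, P(Y=5) = 1/5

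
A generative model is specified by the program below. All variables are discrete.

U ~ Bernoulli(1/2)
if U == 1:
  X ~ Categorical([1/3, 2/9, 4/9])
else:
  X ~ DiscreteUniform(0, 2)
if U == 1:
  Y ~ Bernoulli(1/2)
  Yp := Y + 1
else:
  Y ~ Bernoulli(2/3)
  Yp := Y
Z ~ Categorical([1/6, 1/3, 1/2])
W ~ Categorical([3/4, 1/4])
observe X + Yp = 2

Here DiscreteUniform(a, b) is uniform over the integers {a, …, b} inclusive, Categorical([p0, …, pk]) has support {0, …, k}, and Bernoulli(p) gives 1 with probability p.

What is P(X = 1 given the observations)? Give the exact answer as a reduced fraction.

P(X = 1 | obs) = 6/11

Enumerate traces; 24 have nonzero weight after conditioning:
  (U=0, X=1, Y=1, Z=0, W=0) weight 1/72
  (U=0, X=1, Y=1, Z=0, W=1) weight 1/216
  (U=0, X=1, Y=1, Z=1, W=0) weight 1/36
  (U=0, X=1, Y=1, Z=1, W=1) weight 1/108
  (U=0, X=1, Y=1, Z=2, W=0) weight 1/24
  (U=0, X=1, Y=1, Z=2, W=1) weight 1/72
  (U=0, X=2, Y=0, Z=0, W=0) weight 1/144
  (U=0, X=2, Y=0, Z=0, W=1) weight 1/432
  (U=1, X=0, Y=1, Z=0, W=0) weight 1/96
  … 15 more
Group by X:
  weight(X=0) = 1/12
  weight(X=1) = 1/6
  weight(X=2) = 1/18
Total weight = 1/12 + 1/6 + 1/18 = 11/36
P(X=0 | obs) = 1/12 / 11/36 = 3/11
P(X=1 | obs) = 1/6 / 11/36 = 6/11
P(X=2 | obs) = 1/18 / 11/36 = 2/11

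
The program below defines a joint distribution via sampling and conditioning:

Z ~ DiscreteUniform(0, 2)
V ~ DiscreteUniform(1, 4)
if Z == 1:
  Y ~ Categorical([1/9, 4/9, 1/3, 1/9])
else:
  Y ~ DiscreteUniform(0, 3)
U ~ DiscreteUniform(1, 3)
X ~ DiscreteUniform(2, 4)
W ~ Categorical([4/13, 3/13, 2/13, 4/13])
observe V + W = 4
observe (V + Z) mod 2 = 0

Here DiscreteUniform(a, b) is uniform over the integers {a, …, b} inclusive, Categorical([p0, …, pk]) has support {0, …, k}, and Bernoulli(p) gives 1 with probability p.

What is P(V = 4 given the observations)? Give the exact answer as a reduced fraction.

Enumerate traces; 216 have nonzero weight after conditioning:
  (Z=0, V=2, Y=0, U=1, X=2, W=2) weight 1/2808
  (Z=0, V=2, Y=0, U=1, X=3, W=2) weight 1/2808
  (Z=0, V=2, Y=0, U=1, X=4, W=2) weight 1/2808
  (Z=0, V=2, Y=0, U=2, X=2, W=2) weight 1/2808
  (Z=0, V=2, Y=0, U=2, X=3, W=2) weight 1/2808
  (Z=0, V=2, Y=0, U=2, X=4, W=2) weight 1/2808
  (Z=0, V=2, Y=0, U=3, X=2, W=2) weight 1/2808
  (Z=0, V=2, Y=0, U=3, X=3, W=2) weight 1/2808
  (Z=0, V=4, Y=0, U=1, X=2, W=0) weight 1/1404
  (Z=1, V=1, Y=0, U=1, X=2, W=3) weight 1/3159
  … 206 more
Group by V:
  weight(V=1) = 1/39
  weight(V=2) = 1/39
  weight(V=3) = 1/52
  weight(V=4) = 2/39
Total weight = 1/39 + 1/39 + 1/52 + 2/39 = 19/156
P(V=1 | obs) = 1/39 / 19/156 = 4/19
P(V=2 | obs) = 1/39 / 19/156 = 4/19
P(V=3 | obs) = 1/52 / 19/156 = 3/19
P(V=4 | obs) = 2/39 / 19/156 = 8/19

P(V = 4 | obs) = 8/19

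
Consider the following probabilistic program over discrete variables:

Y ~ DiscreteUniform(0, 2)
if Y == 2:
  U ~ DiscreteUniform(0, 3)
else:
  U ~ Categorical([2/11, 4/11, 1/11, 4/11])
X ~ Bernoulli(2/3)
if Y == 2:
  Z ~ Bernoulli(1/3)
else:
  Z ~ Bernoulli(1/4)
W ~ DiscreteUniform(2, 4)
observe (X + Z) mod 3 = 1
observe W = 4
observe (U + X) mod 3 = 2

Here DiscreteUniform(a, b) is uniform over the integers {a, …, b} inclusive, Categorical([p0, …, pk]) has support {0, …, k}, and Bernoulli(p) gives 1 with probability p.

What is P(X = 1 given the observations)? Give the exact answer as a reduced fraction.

Enumerate traces; 6 have nonzero weight after conditioning:
  (Y=0, U=1, X=1, Z=0, W=4) weight 2/99
  (Y=0, U=2, X=0, Z=1, W=4) weight 1/1188
  (Y=1, U=1, X=1, Z=0, W=4) weight 2/99
  (Y=1, U=2, X=0, Z=1, W=4) weight 1/1188
  (Y=2, U=1, X=1, Z=0, W=4) weight 1/81
  (Y=2, U=2, X=0, Z=1, W=4) weight 1/324
Group by X:
  weight(X=0) = 17/3564
  weight(X=1) = 47/891
Total weight = 17/3564 + 47/891 = 205/3564
P(X=0 | obs) = 17/3564 / 205/3564 = 17/205
P(X=1 | obs) = 47/891 / 205/3564 = 188/205

P(X = 1 | obs) = 188/205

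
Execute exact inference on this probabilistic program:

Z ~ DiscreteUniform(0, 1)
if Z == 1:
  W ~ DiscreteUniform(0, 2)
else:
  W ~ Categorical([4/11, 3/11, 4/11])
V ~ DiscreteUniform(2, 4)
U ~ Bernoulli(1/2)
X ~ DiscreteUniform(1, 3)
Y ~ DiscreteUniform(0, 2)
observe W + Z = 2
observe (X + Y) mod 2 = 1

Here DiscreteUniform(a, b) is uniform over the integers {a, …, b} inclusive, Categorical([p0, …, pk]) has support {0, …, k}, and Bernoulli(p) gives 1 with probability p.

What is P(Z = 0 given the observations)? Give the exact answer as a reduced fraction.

Enumerate traces; 60 have nonzero weight after conditioning:
  (Z=0, W=2, V=2, U=0, X=1, Y=0) weight 1/297
  (Z=0, W=2, V=2, U=0, X=1, Y=2) weight 1/297
  (Z=0, W=2, V=2, U=0, X=2, Y=1) weight 1/297
  (Z=0, W=2, V=2, U=0, X=3, Y=0) weight 1/297
  (Z=0, W=2, V=2, U=0, X=3, Y=2) weight 1/297
  (Z=0, W=2, V=2, U=1, X=1, Y=0) weight 1/297
  (Z=0, W=2, V=2, U=1, X=1, Y=2) weight 1/297
  (Z=0, W=2, V=2, U=1, X=2, Y=1) weight 1/297
  (Z=1, W=1, V=2, U=0, X=1, Y=0) weight 1/324
  … 51 more
Group by Z:
  weight(Z=0) = 10/99
  weight(Z=1) = 5/54
Total weight = 10/99 + 5/54 = 115/594
P(Z=0 | obs) = 10/99 / 115/594 = 12/23
P(Z=1 | obs) = 5/54 / 115/594 = 11/23

P(Z = 0 | obs) = 12/23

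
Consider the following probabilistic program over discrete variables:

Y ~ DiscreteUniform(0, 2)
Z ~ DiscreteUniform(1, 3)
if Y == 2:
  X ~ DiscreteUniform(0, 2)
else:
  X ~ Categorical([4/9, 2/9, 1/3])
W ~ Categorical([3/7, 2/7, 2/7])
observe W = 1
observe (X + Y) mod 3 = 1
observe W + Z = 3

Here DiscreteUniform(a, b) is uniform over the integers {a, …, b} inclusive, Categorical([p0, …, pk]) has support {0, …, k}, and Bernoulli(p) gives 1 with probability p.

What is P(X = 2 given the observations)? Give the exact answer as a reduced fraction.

P(X = 2 | obs) = 1/3

Enumerate traces; 3 have nonzero weight after conditioning:
  (Y=0, Z=2, X=1, W=1) weight 4/567
  (Y=1, Z=2, X=0, W=1) weight 8/567
  (Y=2, Z=2, X=2, W=1) weight 2/189
Group by X:
  weight(X=0) = 8/567
  weight(X=1) = 4/567
  weight(X=2) = 2/189
Total weight = 8/567 + 4/567 + 2/189 = 2/63
P(X=0 | obs) = 8/567 / 2/63 = 4/9
P(X=1 | obs) = 4/567 / 2/63 = 2/9
P(X=2 | obs) = 2/189 / 2/63 = 1/3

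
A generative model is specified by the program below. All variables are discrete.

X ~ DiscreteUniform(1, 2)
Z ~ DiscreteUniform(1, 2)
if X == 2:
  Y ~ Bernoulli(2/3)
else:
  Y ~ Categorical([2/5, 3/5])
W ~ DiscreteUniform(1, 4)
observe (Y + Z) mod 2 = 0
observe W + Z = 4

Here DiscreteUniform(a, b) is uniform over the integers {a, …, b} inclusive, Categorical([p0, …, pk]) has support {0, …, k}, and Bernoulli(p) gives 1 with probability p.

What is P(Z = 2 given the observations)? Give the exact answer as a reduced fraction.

P(Z = 2 | obs) = 11/30

Enumerate traces; 4 have nonzero weight after conditioning:
  (X=1, Z=1, Y=1, W=3) weight 3/80
  (X=1, Z=2, Y=0, W=2) weight 1/40
  (X=2, Z=1, Y=1, W=3) weight 1/24
  (X=2, Z=2, Y=0, W=2) weight 1/48
Group by Z:
  weight(Z=1) = 19/240
  weight(Z=2) = 11/240
Total weight = 19/240 + 11/240 = 1/8
P(Z=1 | obs) = 19/240 / 1/8 = 19/30
P(Z=2 | obs) = 11/240 / 1/8 = 11/30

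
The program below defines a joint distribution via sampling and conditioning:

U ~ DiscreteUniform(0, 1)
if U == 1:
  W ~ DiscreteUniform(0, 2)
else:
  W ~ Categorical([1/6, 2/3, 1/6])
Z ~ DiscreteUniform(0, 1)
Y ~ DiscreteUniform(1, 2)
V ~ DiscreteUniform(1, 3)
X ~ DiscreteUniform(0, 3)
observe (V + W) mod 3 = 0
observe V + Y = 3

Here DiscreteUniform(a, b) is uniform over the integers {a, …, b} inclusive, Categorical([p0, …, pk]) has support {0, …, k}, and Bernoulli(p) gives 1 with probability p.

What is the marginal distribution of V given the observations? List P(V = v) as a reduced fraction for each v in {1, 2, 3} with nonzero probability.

P(V=1) = 1/3, P(V=2) = 2/3

Enumerate traces; 32 have nonzero weight after conditioning:
  (U=0, W=1, Z=0, Y=1, V=2, X=0) weight 1/144
  (U=0, W=1, Z=0, Y=1, V=2, X=1) weight 1/144
  (U=0, W=1, Z=0, Y=1, V=2, X=2) weight 1/144
  (U=0, W=1, Z=0, Y=1, V=2, X=3) weight 1/144
  (U=0, W=1, Z=1, Y=1, V=2, X=0) weight 1/144
  (U=0, W=1, Z=1, Y=1, V=2, X=1) weight 1/144
  (U=0, W=1, Z=1, Y=1, V=2, X=2) weight 1/144
  (U=0, W=1, Z=1, Y=1, V=2, X=3) weight 1/144
  (U=0, W=2, Z=0, Y=2, V=1, X=0) weight 1/576
  … 23 more
Group by V:
  weight(V=1) = 1/24
  weight(V=2) = 1/12
Total weight = 1/24 + 1/12 = 1/8
P(V=1 | obs) = 1/24 / 1/8 = 1/3
P(V=2 | obs) = 1/12 / 1/8 = 2/3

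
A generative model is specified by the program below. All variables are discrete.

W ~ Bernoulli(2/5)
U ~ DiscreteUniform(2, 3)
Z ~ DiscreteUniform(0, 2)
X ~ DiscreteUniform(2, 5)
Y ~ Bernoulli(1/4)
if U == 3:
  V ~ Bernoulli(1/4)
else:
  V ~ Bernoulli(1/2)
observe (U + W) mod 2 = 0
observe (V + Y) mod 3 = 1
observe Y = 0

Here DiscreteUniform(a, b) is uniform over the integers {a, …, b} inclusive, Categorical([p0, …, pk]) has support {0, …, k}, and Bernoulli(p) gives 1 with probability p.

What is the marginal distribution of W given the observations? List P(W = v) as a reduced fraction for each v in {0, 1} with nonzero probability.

P(W=0) = 3/4, P(W=1) = 1/4

Enumerate traces; 24 have nonzero weight after conditioning:
  (W=0, U=2, Z=0, X=2, Y=0, V=1) weight 3/320
  (W=0, U=2, Z=0, X=3, Y=0, V=1) weight 3/320
  (W=0, U=2, Z=0, X=4, Y=0, V=1) weight 3/320
  (W=0, U=2, Z=0, X=5, Y=0, V=1) weight 3/320
  (W=0, U=2, Z=1, X=2, Y=0, V=1) weight 3/320
  (W=0, U=2, Z=1, X=3, Y=0, V=1) weight 3/320
  (W=0, U=2, Z=1, X=4, Y=0, V=1) weight 3/320
  (W=0, U=2, Z=1, X=5, Y=0, V=1) weight 3/320
  (W=1, U=3, Z=0, X=2, Y=0, V=1) weight 1/320
  … 15 more
Group by W:
  weight(W=0) = 9/80
  weight(W=1) = 3/80
Total weight = 9/80 + 3/80 = 3/20
P(W=0 | obs) = 9/80 / 3/20 = 3/4
P(W=1 | obs) = 3/80 / 3/20 = 1/4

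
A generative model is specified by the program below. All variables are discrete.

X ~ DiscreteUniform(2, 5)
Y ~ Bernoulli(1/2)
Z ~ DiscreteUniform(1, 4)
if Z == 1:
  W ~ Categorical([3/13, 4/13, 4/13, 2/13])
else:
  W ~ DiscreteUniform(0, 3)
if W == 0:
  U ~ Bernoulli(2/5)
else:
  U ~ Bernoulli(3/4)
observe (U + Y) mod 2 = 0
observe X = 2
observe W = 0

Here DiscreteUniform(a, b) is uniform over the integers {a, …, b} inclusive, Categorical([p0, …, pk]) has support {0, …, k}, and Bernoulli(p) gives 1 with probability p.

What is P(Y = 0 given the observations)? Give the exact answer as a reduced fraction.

Enumerate traces; 8 have nonzero weight after conditioning:
  (X=2, Y=0, Z=1, W=0, U=0) weight 9/2080
  (X=2, Y=0, Z=2, W=0, U=0) weight 3/640
  (X=2, Y=0, Z=3, W=0, U=0) weight 3/640
  (X=2, Y=0, Z=4, W=0, U=0) weight 3/640
  (X=2, Y=1, Z=1, W=0, U=1) weight 3/1040
  (X=2, Y=1, Z=2, W=0, U=1) weight 1/320
  (X=2, Y=1, Z=3, W=0, U=1) weight 1/320
  (X=2, Y=1, Z=4, W=0, U=1) weight 1/320
Group by Y:
  weight(Y=0) = 153/8320
  weight(Y=1) = 51/4160
Total weight = 153/8320 + 51/4160 = 51/1664
P(Y=0 | obs) = 153/8320 / 51/1664 = 3/5
P(Y=1 | obs) = 51/4160 / 51/1664 = 2/5

P(Y = 0 | obs) = 3/5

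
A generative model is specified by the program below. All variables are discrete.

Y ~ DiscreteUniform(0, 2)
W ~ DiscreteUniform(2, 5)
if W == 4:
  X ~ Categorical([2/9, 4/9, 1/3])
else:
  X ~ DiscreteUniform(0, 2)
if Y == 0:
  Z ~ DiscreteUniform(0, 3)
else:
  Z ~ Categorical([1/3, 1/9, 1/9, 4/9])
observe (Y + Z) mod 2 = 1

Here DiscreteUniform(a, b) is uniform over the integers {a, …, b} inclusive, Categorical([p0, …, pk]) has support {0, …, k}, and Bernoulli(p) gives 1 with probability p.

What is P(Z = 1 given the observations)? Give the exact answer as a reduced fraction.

P(Z = 1 | obs) = 13/54

Enumerate traces; 72 have nonzero weight after conditioning:
  (Y=0, W=2, X=0, Z=1) weight 1/144
  (Y=0, W=2, X=0, Z=3) weight 1/144
  (Y=0, W=2, X=1, Z=1) weight 1/144
  (Y=0, W=2, X=1, Z=3) weight 1/144
  (Y=0, W=2, X=2, Z=1) weight 1/144
  (Y=0, W=2, X=2, Z=3) weight 1/144
  (Y=0, W=3, X=0, Z=1) weight 1/144
  (Y=0, W=3, X=0, Z=3) weight 1/144
  (Y=1, W=2, X=0, Z=0) weight 1/108
  (Y=1, W=2, X=0, Z=2) weight 1/324
  … 62 more
Group by Z:
  weight(Z=0) = 1/9
  weight(Z=1) = 13/108
  weight(Z=2) = 1/27
  weight(Z=3) = 25/108
Total weight = 1/9 + 13/108 + 1/27 + 25/108 = 1/2
P(Z=0 | obs) = 1/9 / 1/2 = 2/9
P(Z=1 | obs) = 13/108 / 1/2 = 13/54
P(Z=2 | obs) = 1/27 / 1/2 = 2/27
P(Z=3 | obs) = 25/108 / 1/2 = 25/54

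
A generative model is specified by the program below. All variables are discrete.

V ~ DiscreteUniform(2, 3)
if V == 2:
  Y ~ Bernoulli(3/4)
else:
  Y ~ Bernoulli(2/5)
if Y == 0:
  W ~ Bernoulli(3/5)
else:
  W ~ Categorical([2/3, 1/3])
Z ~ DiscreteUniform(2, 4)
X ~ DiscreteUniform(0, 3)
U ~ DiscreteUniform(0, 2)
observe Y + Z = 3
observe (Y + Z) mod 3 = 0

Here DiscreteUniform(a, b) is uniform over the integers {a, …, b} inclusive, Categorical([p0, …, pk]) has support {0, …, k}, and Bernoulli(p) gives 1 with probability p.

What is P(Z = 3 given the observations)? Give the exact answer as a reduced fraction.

Enumerate traces; 96 have nonzero weight after conditioning:
  (V=2, Y=0, W=0, Z=3, X=0, U=0) weight 1/720
  (V=2, Y=0, W=0, Z=3, X=0, U=1) weight 1/720
  (V=2, Y=0, W=0, Z=3, X=0, U=2) weight 1/720
  (V=2, Y=0, W=0, Z=3, X=1, U=0) weight 1/720
  (V=2, Y=0, W=0, Z=3, X=1, U=1) weight 1/720
  (V=2, Y=0, W=0, Z=3, X=1, U=2) weight 1/720
  (V=2, Y=0, W=0, Z=3, X=2, U=0) weight 1/720
  (V=2, Y=0, W=0, Z=3, X=2, U=1) weight 1/720
  (V=2, Y=1, W=0, Z=2, X=0, U=0) weight 1/144
  … 87 more
Group by Z:
  weight(Z=2) = 23/120
  weight(Z=3) = 17/120
Total weight = 23/120 + 17/120 = 1/3
P(Z=2 | obs) = 23/120 / 1/3 = 23/40
P(Z=3 | obs) = 17/120 / 1/3 = 17/40

P(Z = 3 | obs) = 17/40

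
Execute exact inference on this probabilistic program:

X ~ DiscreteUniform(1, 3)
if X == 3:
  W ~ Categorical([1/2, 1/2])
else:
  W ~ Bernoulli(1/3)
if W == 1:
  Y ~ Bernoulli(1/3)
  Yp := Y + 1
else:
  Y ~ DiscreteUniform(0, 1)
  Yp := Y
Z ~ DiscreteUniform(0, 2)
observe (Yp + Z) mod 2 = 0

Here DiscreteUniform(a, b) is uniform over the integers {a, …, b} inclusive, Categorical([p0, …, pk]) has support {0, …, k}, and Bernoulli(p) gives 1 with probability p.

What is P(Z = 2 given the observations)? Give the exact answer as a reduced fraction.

P(Z = 2 | obs) = 47/155

Enumerate traces; 18 have nonzero weight after conditioning:
  (X=1, W=0, Y=0, Z=0) weight 1/27
  (X=1, W=0, Y=0, Z=2) weight 1/27
  (X=1, W=0, Y=1, Z=1) weight 1/27
  (X=1, W=1, Y=0, Z=1) weight 2/81
  (X=1, W=1, Y=1, Z=0) weight 1/81
  (X=1, W=1, Y=1, Z=2) weight 1/81
  (X=2, W=0, Y=0, Z=0) weight 1/27
  (X=2, W=0, Y=0, Z=2) weight 1/27
  … 10 more
Group by Z:
  weight(Z=0) = 47/324
  weight(Z=1) = 61/324
  weight(Z=2) = 47/324
Total weight = 47/324 + 61/324 + 47/324 = 155/324
P(Z=0 | obs) = 47/324 / 155/324 = 47/155
P(Z=1 | obs) = 61/324 / 155/324 = 61/155
P(Z=2 | obs) = 47/324 / 155/324 = 47/155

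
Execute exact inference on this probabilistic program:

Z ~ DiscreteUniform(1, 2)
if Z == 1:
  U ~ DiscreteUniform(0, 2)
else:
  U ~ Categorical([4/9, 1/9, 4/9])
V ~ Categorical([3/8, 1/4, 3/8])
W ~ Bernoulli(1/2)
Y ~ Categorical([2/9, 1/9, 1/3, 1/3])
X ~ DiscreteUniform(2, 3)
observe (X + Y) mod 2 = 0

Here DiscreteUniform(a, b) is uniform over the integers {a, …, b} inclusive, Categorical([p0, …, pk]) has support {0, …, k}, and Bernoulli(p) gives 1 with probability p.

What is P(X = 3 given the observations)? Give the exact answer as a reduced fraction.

Enumerate traces; 144 have nonzero weight after conditioning:
  (Z=1, U=0, V=0, W=0, Y=0, X=2) weight 1/288
  (Z=1, U=0, V=0, W=0, Y=1, X=3) weight 1/576
  (Z=1, U=0, V=0, W=0, Y=2, X=2) weight 1/192
  (Z=1, U=0, V=0, W=0, Y=3, X=3) weight 1/192
  (Z=1, U=0, V=0, W=1, Y=0, X=2) weight 1/288
  (Z=1, U=0, V=0, W=1, Y=1, X=3) weight 1/576
  (Z=1, U=0, V=0, W=1, Y=2, X=2) weight 1/192
  (Z=1, U=0, V=0, W=1, Y=3, X=3) weight 1/192
  … 136 more
Group by X:
  weight(X=2) = 5/18
  weight(X=3) = 2/9
Total weight = 5/18 + 2/9 = 1/2
P(X=2 | obs) = 5/18 / 1/2 = 5/9
P(X=3 | obs) = 2/9 / 1/2 = 4/9

P(X = 3 | obs) = 4/9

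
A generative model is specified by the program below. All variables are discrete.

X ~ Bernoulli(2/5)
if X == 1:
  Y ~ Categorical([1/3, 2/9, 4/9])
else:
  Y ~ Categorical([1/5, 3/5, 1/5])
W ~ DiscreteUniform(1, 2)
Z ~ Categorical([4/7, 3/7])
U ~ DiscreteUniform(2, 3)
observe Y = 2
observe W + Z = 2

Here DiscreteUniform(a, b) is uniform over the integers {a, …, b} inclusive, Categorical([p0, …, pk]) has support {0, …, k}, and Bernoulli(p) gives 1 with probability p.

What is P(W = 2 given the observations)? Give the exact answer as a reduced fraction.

P(W = 2 | obs) = 4/7

Enumerate traces; 8 have nonzero weight after conditioning:
  (X=0, Y=2, W=1, Z=1, U=2) weight 9/700
  (X=0, Y=2, W=1, Z=1, U=3) weight 9/700
  (X=0, Y=2, W=2, Z=0, U=2) weight 3/175
  (X=0, Y=2, W=2, Z=0, U=3) weight 3/175
  (X=1, Y=2, W=1, Z=1, U=2) weight 2/105
  (X=1, Y=2, W=1, Z=1, U=3) weight 2/105
  (X=1, Y=2, W=2, Z=0, U=2) weight 8/315
  (X=1, Y=2, W=2, Z=0, U=3) weight 8/315
Group by W:
  weight(W=1) = 67/1050
  weight(W=2) = 134/1575
Total weight = 67/1050 + 134/1575 = 67/450
P(W=1 | obs) = 67/1050 / 67/450 = 3/7
P(W=2 | obs) = 134/1575 / 67/450 = 4/7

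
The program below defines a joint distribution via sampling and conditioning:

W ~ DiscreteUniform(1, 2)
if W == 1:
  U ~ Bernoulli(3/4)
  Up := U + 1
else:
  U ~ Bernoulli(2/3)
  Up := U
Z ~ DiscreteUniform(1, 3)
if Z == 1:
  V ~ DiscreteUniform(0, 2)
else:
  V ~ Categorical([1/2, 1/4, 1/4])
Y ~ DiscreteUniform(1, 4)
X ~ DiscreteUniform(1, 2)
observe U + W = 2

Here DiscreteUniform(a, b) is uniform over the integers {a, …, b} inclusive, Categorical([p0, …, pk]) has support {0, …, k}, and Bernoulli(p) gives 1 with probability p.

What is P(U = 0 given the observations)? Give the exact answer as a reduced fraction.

P(U = 0 | obs) = 4/13

Enumerate traces; 144 have nonzero weight after conditioning:
  (W=1, U=1, Z=1, V=0, Y=1, X=1) weight 1/192
  (W=1, U=1, Z=1, V=0, Y=1, X=2) weight 1/192
  (W=1, U=1, Z=1, V=0, Y=2, X=1) weight 1/192
  (W=1, U=1, Z=1, V=0, Y=2, X=2) weight 1/192
  (W=1, U=1, Z=1, V=0, Y=3, X=1) weight 1/192
  (W=1, U=1, Z=1, V=0, Y=3, X=2) weight 1/192
  (W=1, U=1, Z=1, V=0, Y=4, X=1) weight 1/192
  (W=1, U=1, Z=1, V=0, Y=4, X=2) weight 1/192
  (W=2, U=0, Z=1, V=0, Y=1, X=1) weight 1/432
  … 135 more
Group by U:
  weight(U=0) = 1/6
  weight(U=1) = 3/8
Total weight = 1/6 + 3/8 = 13/24
P(U=0 | obs) = 1/6 / 13/24 = 4/13
P(U=1 | obs) = 3/8 / 13/24 = 9/13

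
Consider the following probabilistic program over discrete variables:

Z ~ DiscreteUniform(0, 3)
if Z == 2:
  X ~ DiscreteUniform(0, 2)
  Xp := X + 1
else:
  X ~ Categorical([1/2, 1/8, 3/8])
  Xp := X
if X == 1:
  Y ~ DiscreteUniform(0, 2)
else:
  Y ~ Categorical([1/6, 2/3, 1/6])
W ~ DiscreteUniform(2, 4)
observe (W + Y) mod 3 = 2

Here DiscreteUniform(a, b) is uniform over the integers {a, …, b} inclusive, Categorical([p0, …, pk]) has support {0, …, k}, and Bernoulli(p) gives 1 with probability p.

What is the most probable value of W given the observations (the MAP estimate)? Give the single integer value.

argmax_v P(W = v | obs) = 4

Enumerate traces; 36 have nonzero weight after conditioning:
  (Z=0, X=0, Y=0, W=2) weight 1/144
  (Z=0, X=0, Y=1, W=4) weight 1/36
  (Z=0, X=0, Y=2, W=3) weight 1/144
  (Z=0, X=1, Y=0, W=2) weight 1/288
  (Z=0, X=1, Y=1, W=4) weight 1/288
  (Z=0, X=1, Y=2, W=3) weight 1/288
  (Z=0, X=2, Y=0, W=2) weight 1/192
  (Z=0, X=2, Y=1, W=4) weight 1/48
  … 28 more
Group by W:
  weight(W=2) = 113/1728
  weight(W=3) = 113/1728
  weight(W=4) = 175/864
Total weight = 113/1728 + 113/1728 + 175/864 = 1/3
P(W=2 | obs) = 113/1728 / 1/3 = 113/576
P(W=3 | obs) = 113/1728 / 1/3 = 113/576
P(W=4 | obs) = 175/864 / 1/3 = 175/288
argmax = 4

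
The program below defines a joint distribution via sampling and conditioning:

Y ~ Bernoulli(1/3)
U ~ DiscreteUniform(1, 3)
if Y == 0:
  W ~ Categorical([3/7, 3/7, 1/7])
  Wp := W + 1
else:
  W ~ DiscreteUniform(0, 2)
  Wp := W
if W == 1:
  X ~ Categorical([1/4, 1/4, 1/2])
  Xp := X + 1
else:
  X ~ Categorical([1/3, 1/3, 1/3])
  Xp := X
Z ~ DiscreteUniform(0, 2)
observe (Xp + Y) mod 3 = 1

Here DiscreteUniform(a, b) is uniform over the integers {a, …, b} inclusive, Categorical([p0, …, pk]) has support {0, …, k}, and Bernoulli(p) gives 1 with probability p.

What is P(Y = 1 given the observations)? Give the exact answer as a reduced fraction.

Enumerate traces; 54 have nonzero weight after conditioning:
  (Y=0, U=1, W=0, X=1, Z=0) weight 2/189
  (Y=0, U=1, W=0, X=1, Z=1) weight 2/189
  (Y=0, U=1, W=0, X=1, Z=2) weight 2/189
  (Y=0, U=1, W=1, X=0, Z=0) weight 1/126
  (Y=0, U=1, W=1, X=0, Z=1) weight 1/126
  (Y=0, U=1, W=1, X=0, Z=2) weight 1/126
  (Y=0, U=1, W=2, X=1, Z=0) weight 2/567
  (Y=0, U=1, W=2, X=1, Z=1) weight 2/567
  (Y=1, U=1, W=0, X=0, Z=0) weight 1/243
  … 45 more
Group by Y:
  weight(Y=0) = 25/126
  weight(Y=1) = 7/54
Total weight = 25/126 + 7/54 = 62/189
P(Y=0 | obs) = 25/126 / 62/189 = 75/124
P(Y=1 | obs) = 7/54 / 62/189 = 49/124

P(Y = 1 | obs) = 49/124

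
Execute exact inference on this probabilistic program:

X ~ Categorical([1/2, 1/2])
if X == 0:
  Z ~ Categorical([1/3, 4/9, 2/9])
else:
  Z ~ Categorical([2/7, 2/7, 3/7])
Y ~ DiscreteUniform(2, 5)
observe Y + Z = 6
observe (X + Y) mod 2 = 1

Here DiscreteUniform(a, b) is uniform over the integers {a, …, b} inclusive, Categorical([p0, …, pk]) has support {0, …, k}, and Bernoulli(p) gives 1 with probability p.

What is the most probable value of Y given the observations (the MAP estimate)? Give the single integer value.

Enumerate traces; 2 have nonzero weight after conditioning:
  (X=0, Z=1, Y=5) weight 1/18
  (X=1, Z=2, Y=4) weight 3/56
Group by Y:
  weight(Y=4) = 3/56
  weight(Y=5) = 1/18
Total weight = 3/56 + 1/18 = 55/504
P(Y=4 | obs) = 3/56 / 55/504 = 27/55
P(Y=5 | obs) = 1/18 / 55/504 = 28/55
argmax = 5

argmax_v P(Y = v | obs) = 5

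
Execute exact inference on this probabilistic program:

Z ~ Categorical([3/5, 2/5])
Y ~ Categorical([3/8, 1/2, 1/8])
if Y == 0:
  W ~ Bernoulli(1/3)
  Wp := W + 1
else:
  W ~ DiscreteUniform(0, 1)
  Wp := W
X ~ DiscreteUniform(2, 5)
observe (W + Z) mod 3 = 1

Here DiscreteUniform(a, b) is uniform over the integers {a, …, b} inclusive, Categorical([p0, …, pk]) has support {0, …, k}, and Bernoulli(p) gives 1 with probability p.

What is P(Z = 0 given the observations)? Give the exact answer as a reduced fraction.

P(Z = 0 | obs) = 7/13

Enumerate traces; 24 have nonzero weight after conditioning:
  (Z=0, Y=0, W=1, X=2) weight 3/160
  (Z=0, Y=0, W=1, X=3) weight 3/160
  (Z=0, Y=0, W=1, X=4) weight 3/160
  (Z=0, Y=0, W=1, X=5) weight 3/160
  (Z=0, Y=1, W=1, X=2) weight 3/80
  (Z=0, Y=1, W=1, X=3) weight 3/80
  (Z=0, Y=1, W=1, X=4) weight 3/80
  (Z=0, Y=1, W=1, X=5) weight 3/80
  (Z=1, Y=0, W=0, X=2) weight 1/40
  … 15 more
Group by Z:
  weight(Z=0) = 21/80
  weight(Z=1) = 9/40
Total weight = 21/80 + 9/40 = 39/80
P(Z=0 | obs) = 21/80 / 39/80 = 7/13
P(Z=1 | obs) = 9/40 / 39/80 = 6/13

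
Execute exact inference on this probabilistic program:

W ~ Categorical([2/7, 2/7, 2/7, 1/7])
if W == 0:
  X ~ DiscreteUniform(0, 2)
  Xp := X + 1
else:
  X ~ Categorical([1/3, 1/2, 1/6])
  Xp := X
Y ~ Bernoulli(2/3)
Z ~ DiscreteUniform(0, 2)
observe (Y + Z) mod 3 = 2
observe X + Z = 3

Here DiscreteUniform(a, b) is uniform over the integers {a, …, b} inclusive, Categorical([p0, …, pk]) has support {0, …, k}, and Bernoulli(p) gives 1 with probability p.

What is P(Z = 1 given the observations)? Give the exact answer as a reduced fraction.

Enumerate traces; 8 have nonzero weight after conditioning:
  (W=0, X=1, Y=0, Z=2) weight 2/189
  (W=0, X=2, Y=1, Z=1) weight 4/189
  (W=1, X=1, Y=0, Z=2) weight 1/63
  (W=1, X=2, Y=1, Z=1) weight 2/189
  (W=2, X=1, Y=0, Z=2) weight 1/63
  (W=2, X=2, Y=1, Z=1) weight 2/189
  (W=3, X=1, Y=0, Z=2) weight 1/126
  (W=3, X=2, Y=1, Z=1) weight 1/189
Group by Z:
  weight(Z=1) = 1/21
  weight(Z=2) = 19/378
Total weight = 1/21 + 19/378 = 37/378
P(Z=1 | obs) = 1/21 / 37/378 = 18/37
P(Z=2 | obs) = 19/378 / 37/378 = 19/37

P(Z = 1 | obs) = 18/37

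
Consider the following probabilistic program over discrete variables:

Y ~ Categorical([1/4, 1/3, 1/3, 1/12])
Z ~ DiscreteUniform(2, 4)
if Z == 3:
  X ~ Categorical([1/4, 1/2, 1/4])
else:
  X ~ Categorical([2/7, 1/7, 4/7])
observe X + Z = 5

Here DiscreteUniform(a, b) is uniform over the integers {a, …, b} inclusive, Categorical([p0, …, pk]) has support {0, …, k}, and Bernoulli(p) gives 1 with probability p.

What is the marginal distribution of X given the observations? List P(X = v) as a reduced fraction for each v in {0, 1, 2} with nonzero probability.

Enumerate traces; 8 have nonzero weight after conditioning:
  (Y=0, Z=3, X=2) weight 1/48
  (Y=0, Z=4, X=1) weight 1/84
  (Y=1, Z=3, X=2) weight 1/36
  (Y=1, Z=4, X=1) weight 1/63
  (Y=2, Z=3, X=2) weight 1/36
  (Y=2, Z=4, X=1) weight 1/63
  (Y=3, Z=3, X=2) weight 1/144
  (Y=3, Z=4, X=1) weight 1/252
Group by X:
  weight(X=1) = 1/21
  weight(X=2) = 1/12
Total weight = 1/21 + 1/12 = 11/84
P(X=1 | obs) = 1/21 / 11/84 = 4/11
P(X=2 | obs) = 1/12 / 11/84 = 7/11

P(X=1) = 4/11, P(X=2) = 7/11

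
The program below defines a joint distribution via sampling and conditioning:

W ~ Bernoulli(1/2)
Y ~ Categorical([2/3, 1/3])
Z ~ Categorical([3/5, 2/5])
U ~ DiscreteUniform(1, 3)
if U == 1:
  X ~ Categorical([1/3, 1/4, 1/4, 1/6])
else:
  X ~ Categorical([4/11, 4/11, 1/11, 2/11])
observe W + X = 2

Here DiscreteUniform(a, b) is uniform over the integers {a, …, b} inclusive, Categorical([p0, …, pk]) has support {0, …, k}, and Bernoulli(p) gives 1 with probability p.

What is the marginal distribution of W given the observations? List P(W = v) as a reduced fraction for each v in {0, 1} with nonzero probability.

Enumerate traces; 24 have nonzero weight after conditioning:
  (W=0, Y=0, Z=0, U=1, X=2) weight 1/60
  (W=0, Y=0, Z=0, U=2, X=2) weight 1/165
  (W=0, Y=0, Z=0, U=3, X=2) weight 1/165
  (W=0, Y=0, Z=1, U=1, X=2) weight 1/90
  (W=0, Y=0, Z=1, U=2, X=2) weight 2/495
  (W=0, Y=0, Z=1, U=3, X=2) weight 2/495
  (W=0, Y=1, Z=0, U=1, X=2) weight 1/120
  (W=0, Y=1, Z=0, U=2, X=2) weight 1/330
  (W=1, Y=0, Z=0, U=1, X=1) weight 1/60
  … 15 more
Group by W:
  weight(W=0) = 19/264
  weight(W=1) = 43/264
Total weight = 19/264 + 43/264 = 31/132
P(W=0 | obs) = 19/264 / 31/132 = 19/62
P(W=1 | obs) = 43/264 / 31/132 = 43/62

P(W=0) = 19/62, P(W=1) = 43/62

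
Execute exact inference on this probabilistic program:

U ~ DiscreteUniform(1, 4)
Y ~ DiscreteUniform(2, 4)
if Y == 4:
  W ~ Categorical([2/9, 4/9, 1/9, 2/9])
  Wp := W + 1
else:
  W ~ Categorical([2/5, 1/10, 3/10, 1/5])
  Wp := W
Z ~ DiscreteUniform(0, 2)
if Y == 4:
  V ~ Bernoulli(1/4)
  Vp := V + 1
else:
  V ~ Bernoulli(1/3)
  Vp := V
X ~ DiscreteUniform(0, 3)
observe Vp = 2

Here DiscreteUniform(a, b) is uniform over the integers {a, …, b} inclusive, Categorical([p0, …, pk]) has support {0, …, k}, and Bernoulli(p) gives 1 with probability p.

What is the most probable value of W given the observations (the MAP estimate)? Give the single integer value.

Enumerate traces; 192 have nonzero weight after conditioning:
  (U=1, Y=4, W=0, Z=0, V=1, X=0) weight 1/2592
  (U=1, Y=4, W=0, Z=0, V=1, X=1) weight 1/2592
  (U=1, Y=4, W=0, Z=0, V=1, X=2) weight 1/2592
  (U=1, Y=4, W=0, Z=0, V=1, X=3) weight 1/2592
  (U=1, Y=4, W=0, Z=1, V=1, X=0) weight 1/2592
  (U=1, Y=4, W=0, Z=1, V=1, X=1) weight 1/2592
  (U=1, Y=4, W=0, Z=1, V=1, X=2) weight 1/2592
  (U=1, Y=4, W=0, Z=1, V=1, X=3) weight 1/2592
  (U=1, Y=4, W=1, Z=0, V=1, X=0) weight 1/1296
  (U=1, Y=4, W=2, Z=0, V=1, X=0) weight 1/5184
  … 182 more
Group by W:
  weight(W=0) = 1/54
  weight(W=1) = 1/27
  weight(W=2) = 1/108
  weight(W=3) = 1/54
Total weight = 1/54 + 1/27 + 1/108 + 1/54 = 1/12
P(W=0 | obs) = 1/54 / 1/12 = 2/9
P(W=1 | obs) = 1/27 / 1/12 = 4/9
P(W=2 | obs) = 1/108 / 1/12 = 1/9
P(W=3 | obs) = 1/54 / 1/12 = 2/9
argmax = 1

argmax_v P(W = v | obs) = 1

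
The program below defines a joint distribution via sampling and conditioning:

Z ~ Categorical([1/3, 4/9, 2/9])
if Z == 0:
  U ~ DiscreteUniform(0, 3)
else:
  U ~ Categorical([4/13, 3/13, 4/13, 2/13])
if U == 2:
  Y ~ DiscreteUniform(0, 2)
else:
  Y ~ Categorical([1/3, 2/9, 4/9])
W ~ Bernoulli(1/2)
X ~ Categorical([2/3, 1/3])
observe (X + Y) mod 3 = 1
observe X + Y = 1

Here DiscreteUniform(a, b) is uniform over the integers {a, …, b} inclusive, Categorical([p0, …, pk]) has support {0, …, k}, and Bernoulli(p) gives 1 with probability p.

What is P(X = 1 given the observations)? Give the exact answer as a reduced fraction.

Enumerate traces; 48 have nonzero weight after conditioning:
  (Z=0, U=0, Y=0, W=0, X=1) weight 1/216
  (Z=0, U=0, Y=0, W=1, X=1) weight 1/216
  (Z=0, U=0, Y=1, W=0, X=0) weight 1/162
  (Z=0, U=0, Y=1, W=1, X=0) weight 1/162
  (Z=0, U=1, Y=0, W=0, X=1) weight 1/216
  (Z=0, U=1, Y=0, W=1, X=1) weight 1/216
  (Z=0, U=1, Y=1, W=0, X=0) weight 1/162
  (Z=0, U=1, Y=1, W=1, X=0) weight 1/162
  … 40 more
Group by X:
  weight(X=0) = 119/702
  weight(X=1) = 1/9
Total weight = 119/702 + 1/9 = 197/702
P(X=0 | obs) = 119/702 / 197/702 = 119/197
P(X=1 | obs) = 1/9 / 197/702 = 78/197

P(X = 1 | obs) = 78/197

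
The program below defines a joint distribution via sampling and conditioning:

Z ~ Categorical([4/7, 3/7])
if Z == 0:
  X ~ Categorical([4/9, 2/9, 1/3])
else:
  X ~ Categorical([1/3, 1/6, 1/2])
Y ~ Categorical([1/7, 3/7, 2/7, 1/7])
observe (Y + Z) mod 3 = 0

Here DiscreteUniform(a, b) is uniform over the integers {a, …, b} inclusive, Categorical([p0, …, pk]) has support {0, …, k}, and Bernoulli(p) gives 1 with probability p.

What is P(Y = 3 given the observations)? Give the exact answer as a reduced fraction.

Enumerate traces; 9 have nonzero weight after conditioning:
  (Z=0, X=0, Y=0) weight 16/441
  (Z=0, X=0, Y=3) weight 16/441
  (Z=0, X=1, Y=0) weight 8/441
  (Z=0, X=1, Y=3) weight 8/441
  (Z=0, X=2, Y=0) weight 4/147
  (Z=0, X=2, Y=3) weight 4/147
  (Z=1, X=0, Y=2) weight 2/49
  (Z=1, X=1, Y=2) weight 1/49
  … 1 more
Group by Y:
  weight(Y=0) = 4/49
  weight(Y=2) = 6/49
  weight(Y=3) = 4/49
Total weight = 4/49 + 6/49 + 4/49 = 2/7
P(Y=0 | obs) = 4/49 / 2/7 = 2/7
P(Y=2 | obs) = 6/49 / 2/7 = 3/7
P(Y=3 | obs) = 4/49 / 2/7 = 2/7

P(Y = 3 | obs) = 2/7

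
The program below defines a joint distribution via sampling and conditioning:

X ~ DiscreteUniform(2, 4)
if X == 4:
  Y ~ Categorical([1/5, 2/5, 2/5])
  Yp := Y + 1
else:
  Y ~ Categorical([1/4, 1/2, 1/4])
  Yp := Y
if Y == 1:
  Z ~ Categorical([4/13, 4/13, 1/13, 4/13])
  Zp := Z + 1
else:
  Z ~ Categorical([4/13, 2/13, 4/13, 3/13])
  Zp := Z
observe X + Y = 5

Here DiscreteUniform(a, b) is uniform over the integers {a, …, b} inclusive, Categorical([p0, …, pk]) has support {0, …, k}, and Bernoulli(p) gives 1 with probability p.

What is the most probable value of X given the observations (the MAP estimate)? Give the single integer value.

argmax_v P(X = v | obs) = 4

Enumerate traces; 8 have nonzero weight after conditioning:
  (X=3, Y=2, Z=0) weight 1/39
  (X=3, Y=2, Z=1) weight 1/78
  (X=3, Y=2, Z=2) weight 1/39
  (X=3, Y=2, Z=3) weight 1/52
  (X=4, Y=1, Z=0) weight 8/195
  (X=4, Y=1, Z=1) weight 8/195
  (X=4, Y=1, Z=2) weight 2/195
  (X=4, Y=1, Z=3) weight 8/195
Group by X:
  weight(X=3) = 1/12
  weight(X=4) = 2/15
Total weight = 1/12 + 2/15 = 13/60
P(X=3 | obs) = 1/12 / 13/60 = 5/13
P(X=4 | obs) = 2/15 / 13/60 = 8/13
argmax = 4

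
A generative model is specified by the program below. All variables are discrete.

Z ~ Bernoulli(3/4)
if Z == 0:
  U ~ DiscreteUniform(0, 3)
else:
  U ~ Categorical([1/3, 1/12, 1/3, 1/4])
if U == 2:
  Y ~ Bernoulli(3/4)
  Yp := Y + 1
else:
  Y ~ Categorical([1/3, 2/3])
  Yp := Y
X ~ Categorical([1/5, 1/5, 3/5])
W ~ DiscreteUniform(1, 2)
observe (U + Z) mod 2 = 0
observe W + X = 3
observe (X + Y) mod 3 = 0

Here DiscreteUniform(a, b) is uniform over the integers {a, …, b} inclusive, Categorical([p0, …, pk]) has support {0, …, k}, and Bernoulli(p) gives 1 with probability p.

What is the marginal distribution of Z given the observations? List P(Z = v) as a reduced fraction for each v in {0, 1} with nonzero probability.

P(Z=0) = 17/49, P(Z=1) = 32/49

Enumerate traces; 4 have nonzero weight after conditioning:
  (Z=0, U=0, Y=1, X=2, W=1) weight 1/80
  (Z=0, U=2, Y=1, X=2, W=1) weight 9/640
  (Z=1, U=1, Y=1, X=2, W=1) weight 1/80
  (Z=1, U=3, Y=1, X=2, W=1) weight 3/80
Group by Z:
  weight(Z=0) = 17/640
  weight(Z=1) = 1/20
Total weight = 17/640 + 1/20 = 49/640
P(Z=0 | obs) = 17/640 / 49/640 = 17/49
P(Z=1 | obs) = 1/20 / 49/640 = 32/49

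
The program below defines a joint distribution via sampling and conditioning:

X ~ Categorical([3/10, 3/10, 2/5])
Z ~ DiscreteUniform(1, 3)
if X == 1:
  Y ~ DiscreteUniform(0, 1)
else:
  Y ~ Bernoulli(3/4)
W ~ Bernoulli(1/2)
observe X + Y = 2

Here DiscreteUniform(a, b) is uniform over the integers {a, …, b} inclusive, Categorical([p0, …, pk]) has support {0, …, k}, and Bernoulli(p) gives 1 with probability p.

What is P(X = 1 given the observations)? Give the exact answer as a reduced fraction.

Enumerate traces; 12 have nonzero weight after conditioning:
  (X=1, Z=1, Y=1, W=0) weight 1/40
  (X=1, Z=1, Y=1, W=1) weight 1/40
  (X=1, Z=2, Y=1, W=0) weight 1/40
  (X=1, Z=2, Y=1, W=1) weight 1/40
  (X=1, Z=3, Y=1, W=0) weight 1/40
  (X=1, Z=3, Y=1, W=1) weight 1/40
  (X=2, Z=1, Y=0, W=0) weight 1/60
  (X=2, Z=1, Y=0, W=1) weight 1/60
  … 4 more
Group by X:
  weight(X=1) = 3/20
  weight(X=2) = 1/10
Total weight = 3/20 + 1/10 = 1/4
P(X=1 | obs) = 3/20 / 1/4 = 3/5
P(X=2 | obs) = 1/10 / 1/4 = 2/5

P(X = 1 | obs) = 3/5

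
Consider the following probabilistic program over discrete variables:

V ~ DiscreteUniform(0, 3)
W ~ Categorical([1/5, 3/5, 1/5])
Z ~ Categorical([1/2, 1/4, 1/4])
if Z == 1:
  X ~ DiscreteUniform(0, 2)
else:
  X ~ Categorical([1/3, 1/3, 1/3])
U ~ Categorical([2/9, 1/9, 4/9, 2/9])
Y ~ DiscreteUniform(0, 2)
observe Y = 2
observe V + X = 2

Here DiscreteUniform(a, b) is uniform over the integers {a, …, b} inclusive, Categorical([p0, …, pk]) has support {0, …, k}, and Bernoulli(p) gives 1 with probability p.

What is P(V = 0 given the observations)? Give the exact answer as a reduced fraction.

P(V = 0 | obs) = 1/3

Enumerate traces; 108 have nonzero weight after conditioning:
  (V=0, W=0, Z=0, X=2, U=0, Y=2) weight 1/1620
  (V=0, W=0, Z=0, X=2, U=1, Y=2) weight 1/3240
  (V=0, W=0, Z=0, X=2, U=2, Y=2) weight 1/810
  (V=0, W=0, Z=0, X=2, U=3, Y=2) weight 1/1620
  (V=0, W=0, Z=1, X=2, U=0, Y=2) weight 1/3240
  (V=0, W=0, Z=1, X=2, U=1, Y=2) weight 1/6480
  (V=0, W=0, Z=1, X=2, U=2, Y=2) weight 1/1620
  (V=0, W=0, Z=1, X=2, U=3, Y=2) weight 1/3240
  (V=1, W=0, Z=0, X=1, U=0, Y=2) weight 1/1620
  (V=2, W=0, Z=0, X=0, U=0, Y=2) weight 1/1620
  … 98 more
Group by V:
  weight(V=0) = 1/36
  weight(V=1) = 1/36
  weight(V=2) = 1/36
Total weight = 1/36 + 1/36 + 1/36 = 1/12
P(V=0 | obs) = 1/36 / 1/12 = 1/3
P(V=1 | obs) = 1/36 / 1/12 = 1/3
P(V=2 | obs) = 1/36 / 1/12 = 1/3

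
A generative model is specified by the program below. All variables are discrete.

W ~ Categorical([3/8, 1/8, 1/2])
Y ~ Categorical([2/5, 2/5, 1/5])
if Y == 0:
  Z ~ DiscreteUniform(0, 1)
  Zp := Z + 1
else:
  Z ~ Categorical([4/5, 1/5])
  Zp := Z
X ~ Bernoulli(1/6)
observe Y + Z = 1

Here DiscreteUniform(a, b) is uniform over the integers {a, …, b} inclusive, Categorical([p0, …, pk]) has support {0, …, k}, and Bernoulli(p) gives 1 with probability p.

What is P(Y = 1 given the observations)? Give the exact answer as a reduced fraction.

Enumerate traces; 12 have nonzero weight after conditioning:
  (W=0, Y=0, Z=1, X=0) weight 1/16
  (W=0, Y=0, Z=1, X=1) weight 1/80
  (W=0, Y=1, Z=0, X=0) weight 1/10
  (W=0, Y=1, Z=0, X=1) weight 1/50
  (W=1, Y=0, Z=1, X=0) weight 1/48
  (W=1, Y=0, Z=1, X=1) weight 1/240
  (W=1, Y=1, Z=0, X=0) weight 1/30
  (W=1, Y=1, Z=0, X=1) weight 1/150
  … 4 more
Group by Y:
  weight(Y=0) = 1/5
  weight(Y=1) = 8/25
Total weight = 1/5 + 8/25 = 13/25
P(Y=0 | obs) = 1/5 / 13/25 = 5/13
P(Y=1 | obs) = 8/25 / 13/25 = 8/13

P(Y = 1 | obs) = 8/13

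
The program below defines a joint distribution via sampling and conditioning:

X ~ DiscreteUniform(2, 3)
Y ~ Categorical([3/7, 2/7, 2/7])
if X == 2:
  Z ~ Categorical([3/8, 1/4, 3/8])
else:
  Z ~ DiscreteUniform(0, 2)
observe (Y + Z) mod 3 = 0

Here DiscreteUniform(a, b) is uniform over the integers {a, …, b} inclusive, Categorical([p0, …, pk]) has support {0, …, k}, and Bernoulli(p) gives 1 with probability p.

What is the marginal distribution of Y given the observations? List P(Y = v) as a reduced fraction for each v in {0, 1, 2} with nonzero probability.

Enumerate traces; 6 have nonzero weight after conditioning:
  (X=2, Y=0, Z=0) weight 9/112
  (X=2, Y=1, Z=2) weight 3/56
  (X=2, Y=2, Z=1) weight 1/28
  (X=3, Y=0, Z=0) weight 1/14
  (X=3, Y=1, Z=2) weight 1/21
  (X=3, Y=2, Z=1) weight 1/21
Group by Y:
  weight(Y=0) = 17/112
  weight(Y=1) = 17/168
  weight(Y=2) = 1/12
Total weight = 17/112 + 17/168 + 1/12 = 113/336
P(Y=0 | obs) = 17/112 / 113/336 = 51/113
P(Y=1 | obs) = 17/168 / 113/336 = 34/113
P(Y=2 | obs) = 1/12 / 113/336 = 28/113

P(Y=0) = 51/113, P(Y=1) = 34/113, P(Y=2) = 28/113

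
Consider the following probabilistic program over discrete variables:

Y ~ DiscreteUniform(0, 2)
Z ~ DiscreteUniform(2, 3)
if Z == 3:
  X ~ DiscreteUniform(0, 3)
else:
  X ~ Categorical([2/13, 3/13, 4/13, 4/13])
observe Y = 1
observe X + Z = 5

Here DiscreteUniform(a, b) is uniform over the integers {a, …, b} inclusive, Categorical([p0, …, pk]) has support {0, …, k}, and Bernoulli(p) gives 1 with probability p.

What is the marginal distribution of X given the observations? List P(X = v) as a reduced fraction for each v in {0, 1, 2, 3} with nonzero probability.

Enumerate traces; 2 have nonzero weight after conditioning:
  (Y=1, Z=2, X=3) weight 2/39
  (Y=1, Z=3, X=2) weight 1/24
Group by X:
  weight(X=2) = 1/24
  weight(X=3) = 2/39
Total weight = 1/24 + 2/39 = 29/312
P(X=2 | obs) = 1/24 / 29/312 = 13/29
P(X=3 | obs) = 2/39 / 29/312 = 16/29

P(X=2) = 13/29, P(X=3) = 16/29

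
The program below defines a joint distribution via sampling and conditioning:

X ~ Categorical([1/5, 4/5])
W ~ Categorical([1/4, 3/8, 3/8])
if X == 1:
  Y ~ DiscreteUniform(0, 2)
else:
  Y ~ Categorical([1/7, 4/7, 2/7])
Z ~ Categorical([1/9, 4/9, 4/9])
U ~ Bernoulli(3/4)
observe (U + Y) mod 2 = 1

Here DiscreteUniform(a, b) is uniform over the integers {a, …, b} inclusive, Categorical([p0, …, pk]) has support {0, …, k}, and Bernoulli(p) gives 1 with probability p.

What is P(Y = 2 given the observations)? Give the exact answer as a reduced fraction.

Enumerate traces; 54 have nonzero weight after conditioning:
  (X=0, W=0, Y=0, Z=0, U=1) weight 1/1680
  (X=0, W=0, Y=0, Z=1, U=1) weight 1/420
  (X=0, W=0, Y=0, Z=2, U=1) weight 1/420
  (X=0, W=0, Y=1, Z=0, U=0) weight 1/1260
  (X=0, W=0, Y=1, Z=1, U=0) weight 1/315
  (X=0, W=0, Y=1, Z=2, U=0) weight 1/315
  (X=0, W=0, Y=2, Z=0, U=1) weight 1/840
  (X=0, W=0, Y=2, Z=1, U=1) weight 1/210
  … 46 more
Group by Y:
  weight(Y=0) = 31/140
  weight(Y=1) = 2/21
  weight(Y=2) = 17/70
Total weight = 31/140 + 2/21 + 17/70 = 47/84
P(Y=0 | obs) = 31/140 / 47/84 = 93/235
P(Y=1 | obs) = 2/21 / 47/84 = 8/47
P(Y=2 | obs) = 17/70 / 47/84 = 102/235

P(Y = 2 | obs) = 102/235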